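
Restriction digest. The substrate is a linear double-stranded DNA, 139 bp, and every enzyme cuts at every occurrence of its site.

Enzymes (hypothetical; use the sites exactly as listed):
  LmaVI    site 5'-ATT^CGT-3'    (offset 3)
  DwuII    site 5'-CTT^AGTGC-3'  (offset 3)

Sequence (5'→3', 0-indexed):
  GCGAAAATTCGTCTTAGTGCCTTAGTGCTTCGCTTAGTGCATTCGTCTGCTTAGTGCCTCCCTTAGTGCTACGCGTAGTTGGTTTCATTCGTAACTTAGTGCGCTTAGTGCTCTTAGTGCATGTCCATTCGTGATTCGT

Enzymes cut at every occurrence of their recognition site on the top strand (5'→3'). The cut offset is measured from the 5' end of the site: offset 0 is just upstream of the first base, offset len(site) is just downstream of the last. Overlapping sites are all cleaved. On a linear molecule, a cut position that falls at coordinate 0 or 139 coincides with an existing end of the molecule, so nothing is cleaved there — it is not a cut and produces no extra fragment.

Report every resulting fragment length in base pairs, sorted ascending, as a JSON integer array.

[3,6,7,8,8,8,9,9,9,9,12,12,14,25]

Site scan:
  LmaVI (ATTCGT, off=3): starts [6, 40, 86, 126, 133] → cuts [9, 43, 89, 129, 136]
  DwuII (CTTAGTGC, off=3): starts [12, 20, 32, 49, 61, 94, 103, 112] → cuts [15, 23, 35, 52, 64, 97, 106, 115]

All cut coordinates (distinct, sorted): [9, 15, 23, 35, 43, 52, 64, 89, 97, 106, 115, 129, 136]

Fragment lengths:
  [0,9): 9 bp
  [9,15): 6 bp
  [15,23): 8 bp
  [23,35): 12 bp
  [35,43): 8 bp
  [43,52): 9 bp
  [52,64): 12 bp
  [64,89): 25 bp
  [89,97): 8 bp
  [97,106): 9 bp
  [106,115): 9 bp
  [115,129): 14 bp
  [129,136): 7 bp
  [136,139): 3 bp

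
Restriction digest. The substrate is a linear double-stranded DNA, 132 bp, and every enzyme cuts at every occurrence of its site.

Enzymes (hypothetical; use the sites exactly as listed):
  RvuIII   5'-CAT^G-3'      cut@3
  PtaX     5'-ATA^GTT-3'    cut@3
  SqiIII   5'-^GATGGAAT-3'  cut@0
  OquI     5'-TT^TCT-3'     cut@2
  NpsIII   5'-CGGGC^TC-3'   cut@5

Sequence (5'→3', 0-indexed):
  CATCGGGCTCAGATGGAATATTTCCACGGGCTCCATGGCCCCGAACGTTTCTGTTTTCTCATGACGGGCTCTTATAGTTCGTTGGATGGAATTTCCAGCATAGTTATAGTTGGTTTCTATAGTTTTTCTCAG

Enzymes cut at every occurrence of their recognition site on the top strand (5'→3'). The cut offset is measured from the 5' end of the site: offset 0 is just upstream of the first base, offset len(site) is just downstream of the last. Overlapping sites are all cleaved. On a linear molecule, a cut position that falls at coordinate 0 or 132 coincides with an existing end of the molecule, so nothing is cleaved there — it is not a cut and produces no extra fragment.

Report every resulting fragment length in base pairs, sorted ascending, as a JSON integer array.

Scan for sites:
  RvuIII CATG/3: at [33, 59] ⇒ [36, 62]
  PtaX ATAGTT/3: at [73, 99, 105, 118] ⇒ [76, 102, 108, 121]
  SqiIII GATGGAAT/0: at [11, 84] ⇒ [11, 84]
  OquI TTTCT/2: at [47, 54, 113, 124] ⇒ [49, 56, 115, 126]
  NpsIII CGGGCTC/5: at [3, 26, 64] ⇒ [8, 31, 69]

Pooled cuts: [8, 11, 31, 36, 49, 56, 62, 69, 76, 84, 102, 108, 115, 121, 126]

Fragment lengths:
  [0,8): 8 bp
  [8,11): 3 bp
  [11,31): 20 bp
  [31,36): 5 bp
  [36,49): 13 bp
  [49,56): 7 bp
  [56,62): 6 bp
  [62,69): 7 bp
  [69,76): 7 bp
  [76,84): 8 bp
  [84,102): 18 bp
  [102,108): 6 bp
  [108,115): 7 bp
  [115,121): 6 bp
  [121,126): 5 bp
  [126,132): 6 bp

[3,5,5,6,6,6,6,7,7,7,7,8,8,13,18,20]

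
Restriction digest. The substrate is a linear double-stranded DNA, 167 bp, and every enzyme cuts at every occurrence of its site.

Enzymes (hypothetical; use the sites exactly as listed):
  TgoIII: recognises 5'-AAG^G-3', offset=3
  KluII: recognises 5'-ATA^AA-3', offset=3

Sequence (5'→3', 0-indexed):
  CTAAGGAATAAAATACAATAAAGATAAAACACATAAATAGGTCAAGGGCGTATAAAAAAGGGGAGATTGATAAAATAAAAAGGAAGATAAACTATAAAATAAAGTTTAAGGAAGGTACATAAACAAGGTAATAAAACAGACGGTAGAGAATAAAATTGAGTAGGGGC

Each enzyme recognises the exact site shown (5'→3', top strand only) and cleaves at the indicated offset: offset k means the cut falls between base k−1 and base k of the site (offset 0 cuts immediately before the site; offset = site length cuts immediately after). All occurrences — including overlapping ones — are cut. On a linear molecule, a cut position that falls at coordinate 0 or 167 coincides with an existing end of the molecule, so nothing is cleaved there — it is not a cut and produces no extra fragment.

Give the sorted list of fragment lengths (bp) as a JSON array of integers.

[4,5,5,5,5,5,6,6,6,6,7,7,7,8,9,9,10,11,12,15,19]

Per-enzyme occurrences:
  TgoIII (AAGG, off=3): starts [2, 43, 57, 79, 107, 111, 124] → cuts [5, 46, 60, 82, 110, 114, 127]
  KluII (ATAAA, off=3): starts [7, 17, 23, 32, 51, 69, 74, 86, 93, 98, 118, 130, 149] → cuts [10, 20, 26, 35, 54, 72, 77, 89, 96, 101, 121, 133, 152]

All cut coordinates (distinct, sorted): [5, 10, 20, 26, 35, 46, 54, 60, 72, 77, 82, 89, 96, 101, 110, 114, 121, 127, 133, 152]

Fragment lengths:
  [0,5): 5 bp
  [5,10): 5 bp
  [10,20): 10 bp
  [20,26): 6 bp
  [26,35): 9 bp
  [35,46): 11 bp
  [46,54): 8 bp
  [54,60): 6 bp
  [60,72): 12 bp
  [72,77): 5 bp
  [77,82): 5 bp
  [82,89): 7 bp
  [89,96): 7 bp
  [96,101): 5 bp
  [101,110): 9 bp
  [110,114): 4 bp
  [114,121): 7 bp
  [121,127): 6 bp
  [127,133): 6 bp
  [133,152): 19 bp
  [152,167): 15 bp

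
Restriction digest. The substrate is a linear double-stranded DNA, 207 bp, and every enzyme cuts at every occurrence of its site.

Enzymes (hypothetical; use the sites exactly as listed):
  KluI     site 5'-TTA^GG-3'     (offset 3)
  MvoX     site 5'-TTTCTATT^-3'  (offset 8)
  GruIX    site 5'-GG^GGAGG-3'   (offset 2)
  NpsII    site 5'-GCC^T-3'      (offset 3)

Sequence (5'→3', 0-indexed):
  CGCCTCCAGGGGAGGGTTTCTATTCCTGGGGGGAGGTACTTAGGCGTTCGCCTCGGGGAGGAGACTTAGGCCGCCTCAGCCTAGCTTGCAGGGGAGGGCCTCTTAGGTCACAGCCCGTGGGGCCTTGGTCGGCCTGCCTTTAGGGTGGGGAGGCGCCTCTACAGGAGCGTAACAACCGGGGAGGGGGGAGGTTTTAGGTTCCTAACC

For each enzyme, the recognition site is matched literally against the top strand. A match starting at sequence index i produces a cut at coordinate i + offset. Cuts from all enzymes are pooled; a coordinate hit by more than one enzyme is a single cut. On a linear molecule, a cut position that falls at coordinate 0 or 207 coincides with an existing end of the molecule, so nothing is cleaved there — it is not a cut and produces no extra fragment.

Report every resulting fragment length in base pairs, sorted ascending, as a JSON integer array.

Per-enzyme occurrences:
  KluI (TTAGG, off=3): starts [39, 65, 102, 139, 193] → cuts [42, 68, 105, 142, 196]
  MvoX (TTTCTATT, off=8): starts [16] → cuts [24]
  GruIX (GGGGAGG, off=2): starts [8, 29, 54, 90, 146, 177, 184] → cuts [10, 31, 56, 92, 148, 179, 186]
  NpsII (GCCT, off=3): starts [1, 49, 72, 78, 97, 121, 131, 135, 154] → cuts [4, 52, 75, 81, 100, 124, 134, 138, 157]

All cut coordinates (distinct, sorted): [4, 10, 24, 31, 42, 52, 56, 68, 75, 81, 92, 100, 105, 124, 134, 138, 142, 148, 157, 179, 186, 196]

Fragment lengths:
  [0,4): 4 bp
  [4,10): 6 bp
  [10,24): 14 bp
  [24,31): 7 bp
  [31,42): 11 bp
  [42,52): 10 bp
  [52,56): 4 bp
  [56,68): 12 bp
  [68,75): 7 bp
  [75,81): 6 bp
  [81,92): 11 bp
  [92,100): 8 bp
  [100,105): 5 bp
  [105,124): 19 bp
  [124,134): 10 bp
  [134,138): 4 bp
  [138,142): 4 bp
  [142,148): 6 bp
  [148,157): 9 bp
  [157,179): 22 bp
  [179,186): 7 bp
  [186,196): 10 bp
  [196,207): 11 bp

[4,4,4,4,5,6,6,6,7,7,7,8,9,10,10,10,11,11,11,12,14,19,22]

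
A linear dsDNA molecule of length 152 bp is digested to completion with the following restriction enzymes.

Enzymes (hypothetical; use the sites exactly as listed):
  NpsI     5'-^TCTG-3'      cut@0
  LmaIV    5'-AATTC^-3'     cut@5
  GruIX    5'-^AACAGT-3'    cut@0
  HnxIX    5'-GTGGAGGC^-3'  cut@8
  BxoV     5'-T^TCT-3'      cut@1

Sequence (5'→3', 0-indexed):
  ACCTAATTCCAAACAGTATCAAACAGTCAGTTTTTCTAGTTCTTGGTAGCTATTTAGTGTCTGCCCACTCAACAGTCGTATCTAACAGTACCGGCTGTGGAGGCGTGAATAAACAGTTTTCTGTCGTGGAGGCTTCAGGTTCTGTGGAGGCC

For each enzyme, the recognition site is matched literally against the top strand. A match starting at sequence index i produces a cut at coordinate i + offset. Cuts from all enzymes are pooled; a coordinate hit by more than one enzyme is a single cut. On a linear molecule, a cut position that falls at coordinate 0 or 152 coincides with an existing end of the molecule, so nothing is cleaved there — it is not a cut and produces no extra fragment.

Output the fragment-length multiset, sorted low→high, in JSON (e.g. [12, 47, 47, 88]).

Scan for sites:
  NpsI (TCTG, off=0): starts [59, 119, 140] → cuts [59, 119, 140]
  LmaIV (AATTC, off=5): starts [4] → cuts [9]
  GruIX (AACAGT, off=0): starts [11, 21, 70, 83, 111] → cuts [11, 21, 70, 83, 111]
  HnxIX (GTGGAGGC, off=8): starts [96, 125, 143] → cuts [104, 133, 151]
  BxoV (TTCT, off=1): starts [33, 39, 118, 139] → cuts [34, 40, 119, 140]

All cut coordinates (distinct, sorted): [9, 11, 21, 34, 40, 59, 70, 83, 104, 111, 119, 133, 140, 151]

Fragment lengths:
  [0,9): 9 bp
  [9,11): 2 bp
  [11,21): 10 bp
  [21,34): 13 bp
  [34,40): 6 bp
  [40,59): 19 bp
  [59,70): 11 bp
  [70,83): 13 bp
  [83,104): 21 bp
  [104,111): 7 bp
  [111,119): 8 bp
  [119,133): 14 bp
  [133,140): 7 bp
  [140,151): 11 bp
  [151,152): 1 bp

[1,2,6,7,7,8,9,10,11,11,13,13,14,19,21]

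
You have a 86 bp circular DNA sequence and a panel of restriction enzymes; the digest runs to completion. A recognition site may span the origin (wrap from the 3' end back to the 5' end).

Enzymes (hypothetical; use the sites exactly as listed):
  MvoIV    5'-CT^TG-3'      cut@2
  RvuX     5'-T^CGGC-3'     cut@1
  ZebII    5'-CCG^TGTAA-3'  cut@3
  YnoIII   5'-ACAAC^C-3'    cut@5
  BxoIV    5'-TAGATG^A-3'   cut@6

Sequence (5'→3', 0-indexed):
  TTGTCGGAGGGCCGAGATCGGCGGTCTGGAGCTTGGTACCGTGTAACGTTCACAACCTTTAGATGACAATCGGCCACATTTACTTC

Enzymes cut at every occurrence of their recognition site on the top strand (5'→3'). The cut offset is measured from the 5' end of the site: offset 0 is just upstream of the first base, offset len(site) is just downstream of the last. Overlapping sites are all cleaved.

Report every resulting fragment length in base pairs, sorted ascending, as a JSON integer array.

Per-enzyme occurrences:
  MvoIV (CTTG, off=2): starts [31, 85] → cuts [1, 33]
  RvuX (TCGGC, off=1): starts [17, 69] → cuts [18, 70]
  ZebII (CCGTGTAA, off=3): starts [38] → cuts [41]
  YnoIII (ACAACC, off=5): starts [51] → cuts [56]
  BxoIV (TAGATGA, off=6): starts [59] → cuts [65]

Pooled cuts: [1, 18, 33, 41, 56, 65, 70]

Fragments:
  1→18: 17 bp
  18→33: 15 bp
  33→41: 8 bp
  41→56: 15 bp
  56→65: 9 bp
  65→70: 5 bp
  70→1 (wrap): 86-70+1 = 17 bp

[5,8,9,15,15,17,17]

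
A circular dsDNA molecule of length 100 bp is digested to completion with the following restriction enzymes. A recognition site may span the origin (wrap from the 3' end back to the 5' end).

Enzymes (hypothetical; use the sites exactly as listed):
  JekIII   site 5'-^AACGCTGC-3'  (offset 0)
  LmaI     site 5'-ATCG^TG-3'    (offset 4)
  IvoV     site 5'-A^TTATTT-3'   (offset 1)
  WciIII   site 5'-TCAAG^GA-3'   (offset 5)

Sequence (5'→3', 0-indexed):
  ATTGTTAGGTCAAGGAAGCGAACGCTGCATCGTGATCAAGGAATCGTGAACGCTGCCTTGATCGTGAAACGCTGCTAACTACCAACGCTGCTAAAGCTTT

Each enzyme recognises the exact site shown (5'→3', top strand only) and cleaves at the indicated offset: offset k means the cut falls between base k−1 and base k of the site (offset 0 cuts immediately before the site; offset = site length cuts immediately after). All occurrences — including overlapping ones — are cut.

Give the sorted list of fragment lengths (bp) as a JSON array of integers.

[2,3,6,6,8,12,16,16,31]

Per-enzyme occurrences:
  JekIII AACGCTGC/0: at [20, 48, 67, 83] ⇒ [20, 48, 67, 83]
  LmaI ATCGTG/4: at [28, 42, 60] ⇒ [32, 46, 64]
  IvoV (ATTATTT, off=1): no sites
  WciIII TCAAGGA/5: at [9, 35] ⇒ [14, 40]

Pooled cuts: [14, 20, 32, 40, 46, 48, 64, 67, 83]

Fragments:
  14→20: 6 bp
  20→32: 12 bp
  32→40: 8 bp
  40→46: 6 bp
  46→48: 2 bp
  48→64: 16 bp
  64→67: 3 bp
  67→83: 16 bp
  83→14 (wrap): 100-83+14 = 31 bp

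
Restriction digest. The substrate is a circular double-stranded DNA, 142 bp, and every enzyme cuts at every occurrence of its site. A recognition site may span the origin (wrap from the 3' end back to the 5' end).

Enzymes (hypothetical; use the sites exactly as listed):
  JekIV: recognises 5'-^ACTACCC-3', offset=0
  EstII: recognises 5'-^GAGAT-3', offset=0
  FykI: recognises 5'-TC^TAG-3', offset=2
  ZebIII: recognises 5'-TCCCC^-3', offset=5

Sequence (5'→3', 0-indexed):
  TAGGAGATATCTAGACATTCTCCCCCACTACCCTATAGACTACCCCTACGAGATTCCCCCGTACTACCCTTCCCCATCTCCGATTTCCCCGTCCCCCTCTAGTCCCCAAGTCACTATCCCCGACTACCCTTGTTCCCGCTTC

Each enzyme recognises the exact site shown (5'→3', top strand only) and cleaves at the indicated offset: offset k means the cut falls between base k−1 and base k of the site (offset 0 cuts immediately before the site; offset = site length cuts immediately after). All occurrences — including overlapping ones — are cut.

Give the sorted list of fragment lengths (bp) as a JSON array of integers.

Site scan:
  JekIV ACTACCC/0: at [26, 38, 62, 122] ⇒ [26, 38, 62, 122]
  EstII GAGAT/0: at [3, 49] ⇒ [3, 49]
  FykI TCTAG/2: at [9, 97, 140] ⇒ [0, 11, 99]
  ZebIII TCCCC/5: at [20, 54, 70, 85, 91, 102, 116] ⇒ [25, 59, 75, 90, 96, 107, 121]

Pooled cuts: [0, 3, 11, 25, 26, 38, 49, 59, 62, 75, 90, 96, 99, 107, 121, 122]

Fragments:
  0→3: 3 bp
  3→11: 8 bp
  11→25: 14 bp
  25→26: 1 bp
  26→38: 12 bp
  38→49: 11 bp
  49→59: 10 bp
  59→62: 3 bp
  62→75: 13 bp
  75→90: 15 bp
  90→96: 6 bp
  96→99: 3 bp
  99→107: 8 bp
  107→121: 14 bp
  121→122: 1 bp
  122→0 (wrap): 142-122+0 = 20 bp

[1,1,3,3,3,6,8,8,10,11,12,13,14,14,15,20]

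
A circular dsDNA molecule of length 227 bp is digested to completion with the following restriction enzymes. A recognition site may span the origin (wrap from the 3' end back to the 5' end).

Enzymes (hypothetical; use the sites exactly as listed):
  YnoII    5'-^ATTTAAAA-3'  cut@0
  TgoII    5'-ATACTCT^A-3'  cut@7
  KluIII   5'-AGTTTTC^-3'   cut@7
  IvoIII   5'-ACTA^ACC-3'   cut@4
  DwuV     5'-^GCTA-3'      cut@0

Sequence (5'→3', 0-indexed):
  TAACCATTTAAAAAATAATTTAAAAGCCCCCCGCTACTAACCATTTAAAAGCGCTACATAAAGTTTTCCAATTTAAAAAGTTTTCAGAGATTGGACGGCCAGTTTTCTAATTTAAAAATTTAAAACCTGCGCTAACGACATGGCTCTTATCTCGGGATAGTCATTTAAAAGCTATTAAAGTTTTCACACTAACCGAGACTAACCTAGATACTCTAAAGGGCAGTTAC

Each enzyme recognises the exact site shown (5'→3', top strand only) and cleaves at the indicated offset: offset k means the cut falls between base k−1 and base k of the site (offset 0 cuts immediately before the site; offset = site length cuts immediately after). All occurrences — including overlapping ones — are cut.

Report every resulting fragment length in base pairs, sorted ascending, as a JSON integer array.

[2,2,3,3,6,7,8,8,10,10,12,13,13,15,15,15,15,16,22,32]

Scan for sites:
  YnoII ATTTAAAA/0: at [5, 17, 42, 70, 109, 117, 162] ⇒ [5, 17, 42, 70, 109, 117, 162]
  TgoII ATACTCTA/7: at [207] ⇒ [214]
  KluIII AGTTTTC/7: at [61, 78, 100, 178] ⇒ [68, 85, 107, 185]
  IvoIII ACTAACC/4: at [35, 187, 197, 225] ⇒ [2, 39, 191, 201]
  DwuV GCTA/0: at [32, 52, 130, 170] ⇒ [32, 52, 130, 170]

Pooled cuts: [2, 5, 17, 32, 39, 42, 52, 68, 70, 85, 107, 109, 117, 130, 162, 170, 185, 191, 201, 214]

Fragment lengths:
  2→5: 3 bp
  5→17: 12 bp
  17→32: 15 bp
  32→39: 7 bp
  39→42: 3 bp
  42→52: 10 bp
  52→68: 16 bp
  68→70: 2 bp
  70→85: 15 bp
  85→107: 22 bp
  107→109: 2 bp
  109→117: 8 bp
  117→130: 13 bp
  130→162: 32 bp
  162→170: 8 bp
  170→185: 15 bp
  185→191: 6 bp
  191→201: 10 bp
  201→214: 13 bp
  214→2 (wrap): 227-214+2 = 15 bp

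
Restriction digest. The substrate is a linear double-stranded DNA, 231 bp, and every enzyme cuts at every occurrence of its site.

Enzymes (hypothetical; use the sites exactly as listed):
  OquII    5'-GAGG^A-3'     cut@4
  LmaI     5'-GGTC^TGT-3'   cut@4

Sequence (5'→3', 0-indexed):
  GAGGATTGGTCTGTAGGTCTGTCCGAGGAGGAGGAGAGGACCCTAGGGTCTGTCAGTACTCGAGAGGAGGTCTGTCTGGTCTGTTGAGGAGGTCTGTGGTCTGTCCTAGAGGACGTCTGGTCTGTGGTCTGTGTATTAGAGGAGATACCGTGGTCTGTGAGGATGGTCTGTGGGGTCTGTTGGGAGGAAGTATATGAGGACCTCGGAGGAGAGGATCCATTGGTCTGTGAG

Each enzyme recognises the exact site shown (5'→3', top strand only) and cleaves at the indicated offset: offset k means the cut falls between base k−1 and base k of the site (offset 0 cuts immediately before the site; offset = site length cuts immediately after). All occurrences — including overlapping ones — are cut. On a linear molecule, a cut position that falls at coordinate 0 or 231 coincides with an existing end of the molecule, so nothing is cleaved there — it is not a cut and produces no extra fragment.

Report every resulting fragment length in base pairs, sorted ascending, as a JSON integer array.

Scan for sites:
  OquII GAGGA/4: at [0, 24, 27, 30, 35, 63, 85, 108, 138, 158, 183, 195, 205, 210] ⇒ [4, 28, 31, 34, 39, 67, 89, 112, 142, 162, 187, 199, 209, 214]
  LmaI GGTCTGT/4: at [7, 15, 46, 68, 77, 90, 97, 118, 125, 151, 164, 173, 221] ⇒ [11, 19, 50, 72, 81, 94, 101, 122, 129, 155, 168, 177, 225]

All cut coordinates (distinct, sorted): [4, 11, 19, 28, 31, 34, 39, 50, 67, 72, 81, 89, 94, 101, 112, 122, 129, 142, 155, 162, 168, 177, 187, 199, 209, 214, 225]

Fragment lengths:
  [0,4): 4 bp
  [4,11): 7 bp
  [11,19): 8 bp
  [19,28): 9 bp
  [28,31): 3 bp
  [31,34): 3 bp
  [34,39): 5 bp
  [39,50): 11 bp
  [50,67): 17 bp
  [67,72): 5 bp
  [72,81): 9 bp
  [81,89): 8 bp
  [89,94): 5 bp
  [94,101): 7 bp
  [101,112): 11 bp
  [112,122): 10 bp
  [122,129): 7 bp
  [129,142): 13 bp
  [142,155): 13 bp
  [155,162): 7 bp
  [162,168): 6 bp
  [168,177): 9 bp
  [177,187): 10 bp
  [187,199): 12 bp
  [199,209): 10 bp
  [209,214): 5 bp
  [214,225): 11 bp
  [225,231): 6 bp

[3,3,4,5,5,5,5,6,6,7,7,7,7,8,8,9,9,9,10,10,10,11,11,11,12,13,13,17]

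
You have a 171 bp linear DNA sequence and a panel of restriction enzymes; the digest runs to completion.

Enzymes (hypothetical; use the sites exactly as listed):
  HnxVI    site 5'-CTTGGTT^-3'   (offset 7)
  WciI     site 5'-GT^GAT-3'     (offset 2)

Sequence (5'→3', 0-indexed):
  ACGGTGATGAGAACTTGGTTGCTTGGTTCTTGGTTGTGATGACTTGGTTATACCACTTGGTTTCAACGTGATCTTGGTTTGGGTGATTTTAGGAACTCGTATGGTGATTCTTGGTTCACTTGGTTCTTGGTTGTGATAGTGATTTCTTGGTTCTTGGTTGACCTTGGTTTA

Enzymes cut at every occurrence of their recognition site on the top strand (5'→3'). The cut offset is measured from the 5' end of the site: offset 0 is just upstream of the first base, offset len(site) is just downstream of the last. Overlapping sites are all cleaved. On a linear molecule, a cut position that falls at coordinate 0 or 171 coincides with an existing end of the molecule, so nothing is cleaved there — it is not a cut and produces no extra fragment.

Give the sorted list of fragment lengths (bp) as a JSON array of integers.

Scan for sites:
  HnxVI CTTGGTT/7: at [13, 21, 28, 42, 55, 72, 109, 118, 125, 145, 152, 162] ⇒ [20, 28, 35, 49, 62, 79, 116, 125, 132, 152, 159, 169]
  WciI GTGAT/2: at [3, 35, 67, 82, 103, 132, 138] ⇒ [5, 37, 69, 84, 105, 134, 140]

Pooled cuts: [5, 20, 28, 35, 37, 49, 62, 69, 79, 84, 105, 116, 125, 132, 134, 140, 152, 159, 169]

Fragment lengths:
  [0,5): 5 bp
  [5,20): 15 bp
  [20,28): 8 bp
  [28,35): 7 bp
  [35,37): 2 bp
  [37,49): 12 bp
  [49,62): 13 bp
  [62,69): 7 bp
  [69,79): 10 bp
  [79,84): 5 bp
  [84,105): 21 bp
  [105,116): 11 bp
  [116,125): 9 bp
  [125,132): 7 bp
  [132,134): 2 bp
  [134,140): 6 bp
  [140,152): 12 bp
  [152,159): 7 bp
  [159,169): 10 bp
  [169,171): 2 bp

[2,2,2,5,5,6,7,7,7,7,8,9,10,10,11,12,12,13,15,21]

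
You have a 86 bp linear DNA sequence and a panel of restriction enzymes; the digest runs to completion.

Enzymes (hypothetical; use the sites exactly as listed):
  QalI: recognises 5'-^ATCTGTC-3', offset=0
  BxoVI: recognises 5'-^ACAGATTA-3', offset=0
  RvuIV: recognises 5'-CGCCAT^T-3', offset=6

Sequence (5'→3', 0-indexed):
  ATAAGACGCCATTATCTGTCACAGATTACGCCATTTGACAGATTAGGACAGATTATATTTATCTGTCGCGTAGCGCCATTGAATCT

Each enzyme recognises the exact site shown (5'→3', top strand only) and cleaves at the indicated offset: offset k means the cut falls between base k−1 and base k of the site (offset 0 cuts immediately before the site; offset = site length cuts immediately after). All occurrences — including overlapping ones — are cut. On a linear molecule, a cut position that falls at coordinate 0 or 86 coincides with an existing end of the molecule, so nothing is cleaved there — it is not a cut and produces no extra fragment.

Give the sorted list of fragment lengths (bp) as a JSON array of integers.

[1,3,7,7,10,12,13,14,19]

Site scan:
  QalI (ATCTGTC, off=0): starts [13, 60] → cuts [13, 60]
  BxoVI (ACAGATTA, off=0): starts [20, 37, 47] → cuts [20, 37, 47]
  RvuIV (CGCCATT, off=6): starts [6, 28, 73] → cuts [12, 34, 79]

Pooled cuts: [12, 13, 20, 34, 37, 47, 60, 79]

Fragment lengths:
  [0,12): 12 bp
  [12,13): 1 bp
  [13,20): 7 bp
  [20,34): 14 bp
  [34,37): 3 bp
  [37,47): 10 bp
  [47,60): 13 bp
  [60,79): 19 bp
  [79,86): 7 bp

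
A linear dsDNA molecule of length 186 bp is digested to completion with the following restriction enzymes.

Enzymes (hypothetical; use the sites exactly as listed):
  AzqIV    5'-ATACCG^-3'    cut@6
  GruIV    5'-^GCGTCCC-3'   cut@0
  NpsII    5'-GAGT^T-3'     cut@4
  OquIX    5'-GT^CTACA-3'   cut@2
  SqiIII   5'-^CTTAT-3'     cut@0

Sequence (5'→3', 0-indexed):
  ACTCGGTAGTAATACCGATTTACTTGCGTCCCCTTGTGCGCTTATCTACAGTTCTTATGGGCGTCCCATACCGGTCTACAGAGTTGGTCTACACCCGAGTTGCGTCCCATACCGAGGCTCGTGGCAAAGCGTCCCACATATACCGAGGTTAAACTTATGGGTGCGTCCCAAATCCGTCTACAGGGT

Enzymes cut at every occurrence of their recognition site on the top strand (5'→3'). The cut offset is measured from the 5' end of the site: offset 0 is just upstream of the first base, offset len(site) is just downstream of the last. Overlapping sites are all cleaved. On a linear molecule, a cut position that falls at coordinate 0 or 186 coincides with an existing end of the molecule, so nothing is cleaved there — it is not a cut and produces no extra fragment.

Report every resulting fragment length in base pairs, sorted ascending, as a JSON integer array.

[1,2,4,7,8,8,9,9,9,12,13,13,13,14,15,15,17,17]

Per-enzyme occurrences:
  AzqIV (ATACCG, off=6): starts [11, 67, 108, 139] → cuts [17, 73, 114, 145]
  GruIV (GCGTCCC, off=0): starts [25, 60, 101, 128, 162] → cuts [25, 60, 101, 128, 162]
  NpsII (GAGTT, off=4): starts [80, 96] → cuts [84, 100]
  OquIX (GTCTACA, off=2): starts [73, 86, 175] → cuts [75, 88, 177]
  SqiIII (CTTAT, off=0): starts [40, 53, 153] → cuts [40, 53, 153]

Pooled cuts: [17, 25, 40, 53, 60, 73, 75, 84, 88, 100, 101, 114, 128, 145, 153, 162, 177]

Fragment lengths:
  [0,17): 17 bp
  [17,25): 8 bp
  [25,40): 15 bp
  [40,53): 13 bp
  [53,60): 7 bp
  [60,73): 13 bp
  [73,75): 2 bp
  [75,84): 9 bp
  [84,88): 4 bp
  [88,100): 12 bp
  [100,101): 1 bp
  [101,114): 13 bp
  [114,128): 14 bp
  [128,145): 17 bp
  [145,153): 8 bp
  [153,162): 9 bp
  [162,177): 15 bp
  [177,186): 9 bp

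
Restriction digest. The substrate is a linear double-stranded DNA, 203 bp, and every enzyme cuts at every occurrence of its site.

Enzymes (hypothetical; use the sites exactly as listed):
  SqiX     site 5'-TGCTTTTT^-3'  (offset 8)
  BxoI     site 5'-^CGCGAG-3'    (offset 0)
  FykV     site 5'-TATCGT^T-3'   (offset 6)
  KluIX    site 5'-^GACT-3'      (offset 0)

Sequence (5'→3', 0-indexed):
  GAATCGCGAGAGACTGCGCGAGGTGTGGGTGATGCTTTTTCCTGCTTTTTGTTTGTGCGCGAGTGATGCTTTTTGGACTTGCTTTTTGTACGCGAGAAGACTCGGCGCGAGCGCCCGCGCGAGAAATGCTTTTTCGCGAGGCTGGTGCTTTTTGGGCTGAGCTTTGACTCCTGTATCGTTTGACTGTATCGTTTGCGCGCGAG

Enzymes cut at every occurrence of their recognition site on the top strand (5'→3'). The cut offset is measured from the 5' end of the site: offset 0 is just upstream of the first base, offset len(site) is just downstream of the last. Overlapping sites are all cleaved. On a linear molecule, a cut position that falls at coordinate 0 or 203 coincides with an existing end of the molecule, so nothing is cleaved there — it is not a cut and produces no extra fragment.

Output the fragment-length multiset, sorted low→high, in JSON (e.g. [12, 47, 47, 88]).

Per-enzyme occurrences:
  SqiX TGCTTTTT/8: at [32, 42, 66, 79, 126, 145] ⇒ [40, 50, 74, 87, 134, 153]
  BxoI CGCGAG/0: at [4, 16, 57, 90, 105, 117, 134, 197] ⇒ [4, 16, 57, 90, 105, 117, 134, 197]
  FykV TATCGTT/6: at [173, 186] ⇒ [179, 192]
  KluIX GACT/0: at [11, 75, 98, 165, 181] ⇒ [11, 75, 98, 165, 181]

Pooled cuts: [4, 11, 16, 40, 50, 57, 74, 75, 87, 90, 98, 105, 117, 134, 153, 165, 179, 181, 192, 197]

Fragment lengths:
  [0,4): 4 bp
  [4,11): 7 bp
  [11,16): 5 bp
  [16,40): 24 bp
  [40,50): 10 bp
  [50,57): 7 bp
  [57,74): 17 bp
  [74,75): 1 bp
  [75,87): 12 bp
  [87,90): 3 bp
  [90,98): 8 bp
  [98,105): 7 bp
  [105,117): 12 bp
  [117,134): 17 bp
  [134,153): 19 bp
  [153,165): 12 bp
  [165,179): 14 bp
  [179,181): 2 bp
  [181,192): 11 bp
  [192,197): 5 bp
  [197,203): 6 bp

[1,2,3,4,5,5,6,7,7,7,8,10,11,12,12,12,14,17,17,19,24]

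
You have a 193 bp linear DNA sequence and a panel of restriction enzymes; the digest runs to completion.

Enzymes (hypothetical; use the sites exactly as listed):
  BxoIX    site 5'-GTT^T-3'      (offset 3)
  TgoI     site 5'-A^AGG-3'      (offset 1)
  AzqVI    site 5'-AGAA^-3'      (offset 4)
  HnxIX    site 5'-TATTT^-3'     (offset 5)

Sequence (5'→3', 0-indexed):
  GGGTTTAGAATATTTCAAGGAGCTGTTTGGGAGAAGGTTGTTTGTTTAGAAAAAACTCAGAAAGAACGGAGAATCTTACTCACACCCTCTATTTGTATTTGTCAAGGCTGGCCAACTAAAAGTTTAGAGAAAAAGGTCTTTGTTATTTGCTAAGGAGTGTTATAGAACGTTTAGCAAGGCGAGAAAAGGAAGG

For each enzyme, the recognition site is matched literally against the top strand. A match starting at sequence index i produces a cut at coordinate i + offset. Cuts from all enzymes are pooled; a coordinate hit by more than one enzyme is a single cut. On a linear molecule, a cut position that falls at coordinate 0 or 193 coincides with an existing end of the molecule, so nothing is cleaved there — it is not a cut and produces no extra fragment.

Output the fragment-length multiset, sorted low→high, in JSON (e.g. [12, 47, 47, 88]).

[1,1,2,2,3,4,4,4,4,4,4,5,5,5,5,5,6,7,7,7,7,9,10,11,15,15,20,21]

Per-enzyme occurrences:
  BxoIX GTTT/3: at [2, 24, 39, 43, 121, 168] ⇒ [5, 27, 42, 46, 124, 171]
  TgoI AAGG/1: at [16, 33, 103, 132, 151, 175, 185, 189] ⇒ [17, 34, 104, 133, 152, 176, 186, 190]
  AzqVI AGAA/4: at [6, 31, 47, 58, 62, 69, 127, 163, 181] ⇒ [10, 35, 51, 62, 66, 73, 131, 167, 185]
  HnxIX TATTT/5: at [10, 89, 95, 143] ⇒ [15, 94, 100, 148]

Pooled cuts: [5, 10, 15, 17, 27, 34, 35, 42, 46, 51, 62, 66, 73, 94, 100, 104, 124, 131, 133, 148, 152, 167, 171, 176, 185, 186, 190]

Fragment lengths:
  [0,5): 5 bp
  [5,10): 5 bp
  [10,15): 5 bp
  [15,17): 2 bp
  [17,27): 10 bp
  [27,34): 7 bp
  [34,35): 1 bp
  [35,42): 7 bp
  [42,46): 4 bp
  [46,51): 5 bp
  [51,62): 11 bp
  [62,66): 4 bp
  [66,73): 7 bp
  [73,94): 21 bp
  [94,100): 6 bp
  [100,104): 4 bp
  [104,124): 20 bp
  [124,131): 7 bp
  [131,133): 2 bp
  [133,148): 15 bp
  [148,152): 4 bp
  [152,167): 15 bp
  [167,171): 4 bp
  [171,176): 5 bp
  [176,185): 9 bp
  [185,186): 1 bp
  [186,190): 4 bp
  [190,193): 3 bp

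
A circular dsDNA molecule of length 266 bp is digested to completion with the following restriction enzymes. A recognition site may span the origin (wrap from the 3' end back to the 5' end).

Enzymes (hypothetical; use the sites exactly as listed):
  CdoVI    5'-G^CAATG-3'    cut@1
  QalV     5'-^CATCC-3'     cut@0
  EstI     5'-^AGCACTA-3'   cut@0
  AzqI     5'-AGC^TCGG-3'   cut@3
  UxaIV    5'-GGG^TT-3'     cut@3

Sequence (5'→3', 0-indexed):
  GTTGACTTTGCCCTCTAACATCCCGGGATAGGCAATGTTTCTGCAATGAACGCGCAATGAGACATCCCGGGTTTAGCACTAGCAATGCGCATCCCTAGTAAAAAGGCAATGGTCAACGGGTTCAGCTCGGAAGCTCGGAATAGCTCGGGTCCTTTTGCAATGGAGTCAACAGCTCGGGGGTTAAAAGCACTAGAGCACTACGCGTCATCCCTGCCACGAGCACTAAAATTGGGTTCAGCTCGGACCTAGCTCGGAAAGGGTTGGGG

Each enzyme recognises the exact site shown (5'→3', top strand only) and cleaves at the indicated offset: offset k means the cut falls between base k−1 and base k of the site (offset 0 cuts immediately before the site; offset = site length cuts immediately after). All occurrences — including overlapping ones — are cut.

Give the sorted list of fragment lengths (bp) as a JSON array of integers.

[3,5,6,6,7,7,7,8,8,8,8,9,10,10,11,11,11,12,13,13,14,14,15,16,17,17]

Per-enzyme occurrences:
  CdoVI GCAATG/1: at [31, 42, 53, 81, 105, 156] ⇒ [32, 43, 54, 82, 106, 157]
  QalV CATCC/0: at [18, 62, 89, 205] ⇒ [18, 62, 89, 205]
  EstI AGCACTA/0: at [74, 185, 193, 218] ⇒ [74, 185, 193, 218]
  AzqI AGCTCGG/3: at [123, 131, 141, 170, 236, 247] ⇒ [126, 134, 144, 173, 239, 250]
  UxaIV GGGTT/3: at [68, 117, 177, 230, 257, 264] ⇒ [1, 71, 120, 180, 233, 260]

All cut coordinates (distinct, sorted): [1, 18, 32, 43, 54, 62, 71, 74, 82, 89, 106, 120, 126, 134, 144, 157, 173, 180, 185, 193, 205, 218, 233, 239, 250, 260]

Fragments:
  1→18: 17 bp
  18→32: 14 bp
  32→43: 11 bp
  43→54: 11 bp
  54→62: 8 bp
  62→71: 9 bp
  71→74: 3 bp
  74→82: 8 bp
  82→89: 7 bp
  89→106: 17 bp
  106→120: 14 bp
  120→126: 6 bp
  126→134: 8 bp
  134→144: 10 bp
  144→157: 13 bp
  157→173: 16 bp
  173→180: 7 bp
  180→185: 5 bp
  185→193: 8 bp
  193→205: 12 bp
  205→218: 13 bp
  218→233: 15 bp
  233→239: 6 bp
  239→250: 11 bp
  250→260: 10 bp
  260→1 (wrap): 266-260+1 = 7 bp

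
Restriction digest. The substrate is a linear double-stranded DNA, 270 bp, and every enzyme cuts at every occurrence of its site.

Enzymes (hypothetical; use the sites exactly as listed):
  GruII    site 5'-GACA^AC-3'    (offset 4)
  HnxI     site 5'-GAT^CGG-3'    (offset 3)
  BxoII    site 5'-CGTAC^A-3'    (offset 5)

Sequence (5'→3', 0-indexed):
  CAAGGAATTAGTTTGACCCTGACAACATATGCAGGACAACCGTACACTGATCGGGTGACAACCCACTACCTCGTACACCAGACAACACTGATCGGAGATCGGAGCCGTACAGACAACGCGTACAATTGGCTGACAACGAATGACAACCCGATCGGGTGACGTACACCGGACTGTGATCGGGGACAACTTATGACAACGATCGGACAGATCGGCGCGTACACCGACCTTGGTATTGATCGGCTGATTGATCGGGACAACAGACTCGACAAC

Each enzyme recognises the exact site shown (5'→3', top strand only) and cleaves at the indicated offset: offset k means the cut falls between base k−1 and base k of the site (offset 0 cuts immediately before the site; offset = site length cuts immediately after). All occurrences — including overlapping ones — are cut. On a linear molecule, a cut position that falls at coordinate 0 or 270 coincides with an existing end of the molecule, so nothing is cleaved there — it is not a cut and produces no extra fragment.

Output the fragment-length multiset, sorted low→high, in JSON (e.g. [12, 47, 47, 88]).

[2,5,5,6,7,7,7,7,8,8,8,8,9,9,10,10,10,11,12,12,12,12,13,14,16,18,24]

Scan for sites:
  GruII (GACAAC, off=4): starts [20, 34, 56, 80, 111, 131, 141, 181, 191, 252, 264] → cuts [24, 38, 60, 84, 115, 135, 145, 185, 195, 256, 268]
  HnxI (GATCGG, off=3): starts [48, 89, 96, 149, 174, 197, 206, 234, 246] → cuts [51, 92, 99, 152, 177, 200, 209, 237, 249]
  BxoII (CGTACA, off=5): starts [40, 71, 105, 118, 159, 214] → cuts [45, 76, 110, 123, 164, 219]

Pooled cuts: [24, 38, 45, 51, 60, 76, 84, 92, 99, 110, 115, 123, 135, 145, 152, 164, 177, 185, 195, 200, 209, 219, 237, 249, 256, 268]

Fragments:
  [0,24): 24 bp
  [24,38): 14 bp
  [38,45): 7 bp
  [45,51): 6 bp
  [51,60): 9 bp
  [60,76): 16 bp
  [76,84): 8 bp
  [84,92): 8 bp
  [92,99): 7 bp
  [99,110): 11 bp
  [110,115): 5 bp
  [115,123): 8 bp
  [123,135): 12 bp
  [135,145): 10 bp
  [145,152): 7 bp
  [152,164): 12 bp
  [164,177): 13 bp
  [177,185): 8 bp
  [185,195): 10 bp
  [195,200): 5 bp
  [200,209): 9 bp
  [209,219): 10 bp
  [219,237): 18 bp
  [237,249): 12 bp
  [249,256): 7 bp
  [256,268): 12 bp
  [268,270): 2 bp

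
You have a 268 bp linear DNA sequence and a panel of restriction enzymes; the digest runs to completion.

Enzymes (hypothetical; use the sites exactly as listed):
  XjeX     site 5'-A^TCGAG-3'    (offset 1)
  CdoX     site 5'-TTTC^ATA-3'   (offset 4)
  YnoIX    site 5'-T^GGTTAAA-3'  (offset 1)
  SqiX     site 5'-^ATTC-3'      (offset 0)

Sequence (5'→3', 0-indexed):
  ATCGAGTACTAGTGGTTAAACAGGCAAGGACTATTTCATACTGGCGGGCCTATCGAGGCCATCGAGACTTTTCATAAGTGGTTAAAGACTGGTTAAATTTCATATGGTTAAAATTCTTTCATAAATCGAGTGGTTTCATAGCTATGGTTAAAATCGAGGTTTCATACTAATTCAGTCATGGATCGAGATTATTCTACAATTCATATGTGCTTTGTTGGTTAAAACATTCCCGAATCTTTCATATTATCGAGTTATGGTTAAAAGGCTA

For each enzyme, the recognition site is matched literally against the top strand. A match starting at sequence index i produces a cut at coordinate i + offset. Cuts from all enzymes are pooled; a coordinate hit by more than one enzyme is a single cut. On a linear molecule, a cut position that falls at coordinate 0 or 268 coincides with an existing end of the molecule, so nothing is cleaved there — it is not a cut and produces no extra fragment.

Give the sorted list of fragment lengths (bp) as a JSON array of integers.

[1,4,5,6,6,6,7,8,8,8,8,8,9,9,9,10,11,11,12,12,12,13,13,15,15,18,24]

Site scan:
  XjeX ATCGAG/1: at [0, 51, 60, 124, 152, 181, 245] ⇒ [1, 52, 61, 125, 153, 182, 246]
  CdoX TTTCATA/4: at [33, 69, 97, 116, 133, 159, 236] ⇒ [37, 73, 101, 120, 137, 163, 240]
  YnoIX TGGTTAAA/1: at [12, 78, 89, 104, 144, 215, 254] ⇒ [13, 79, 90, 105, 145, 216, 255]
  SqiX ATTC/0: at [112, 169, 190, 198, 225] ⇒ [112, 169, 190, 198, 225]

All cut coordinates (distinct, sorted): [1, 13, 37, 52, 61, 73, 79, 90, 101, 105, 112, 120, 125, 137, 145, 153, 163, 169, 182, 190, 198, 216, 225, 240, 246, 255]

Fragment lengths:
  [0,1): 1 bp
  [1,13): 12 bp
  [13,37): 24 bp
  [37,52): 15 bp
  [52,61): 9 bp
  [61,73): 12 bp
  [73,79): 6 bp
  [79,90): 11 bp
  [90,101): 11 bp
  [101,105): 4 bp
  [105,112): 7 bp
  [112,120): 8 bp
  [120,125): 5 bp
  [125,137): 12 bp
  [137,145): 8 bp
  [145,153): 8 bp
  [153,163): 10 bp
  [163,169): 6 bp
  [169,182): 13 bp
  [182,190): 8 bp
  [190,198): 8 bp
  [198,216): 18 bp
  [216,225): 9 bp
  [225,240): 15 bp
  [240,246): 6 bp
  [246,255): 9 bp
  [255,268): 13 bp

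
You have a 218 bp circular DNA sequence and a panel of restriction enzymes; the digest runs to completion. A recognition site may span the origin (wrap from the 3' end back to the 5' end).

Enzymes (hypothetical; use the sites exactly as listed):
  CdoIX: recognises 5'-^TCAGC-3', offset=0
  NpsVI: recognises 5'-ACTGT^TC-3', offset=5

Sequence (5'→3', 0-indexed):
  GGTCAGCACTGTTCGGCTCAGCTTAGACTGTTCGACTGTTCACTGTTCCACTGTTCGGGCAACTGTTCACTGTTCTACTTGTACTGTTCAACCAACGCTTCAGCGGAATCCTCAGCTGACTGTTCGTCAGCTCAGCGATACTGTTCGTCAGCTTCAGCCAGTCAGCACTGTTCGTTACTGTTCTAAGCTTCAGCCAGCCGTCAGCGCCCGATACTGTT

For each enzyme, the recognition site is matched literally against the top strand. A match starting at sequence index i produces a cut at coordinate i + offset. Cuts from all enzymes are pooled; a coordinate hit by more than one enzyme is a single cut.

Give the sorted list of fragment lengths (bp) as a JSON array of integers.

[3,3,5,5,6,7,7,8,8,8,8,10,10,10,11,12,12,12,12,13,14,14,20]

Per-enzyme occurrences:
  CdoIX (TCAGC, off=0): starts [2, 17, 99, 111, 126, 131, 147, 153, 161, 189, 200] → cuts [2, 17, 99, 111, 126, 131, 147, 153, 161, 189, 200]
  NpsVI (ACTGTTC, off=5): starts [7, 26, 34, 41, 49, 61, 68, 82, 118, 139, 166, 176] → cuts [12, 31, 39, 46, 54, 66, 73, 87, 123, 144, 171, 181]

All cut coordinates (distinct, sorted): [2, 12, 17, 31, 39, 46, 54, 66, 73, 87, 99, 111, 123, 126, 131, 144, 147, 153, 161, 171, 181, 189, 200]

Fragments:
  2→12: 10 bp
  12→17: 5 bp
  17→31: 14 bp
  31→39: 8 bp
  39→46: 7 bp
  46→54: 8 bp
  54→66: 12 bp
  66→73: 7 bp
  73→87: 14 bp
  87→99: 12 bp
  99→111: 12 bp
  111→123: 12 bp
  123→126: 3 bp
  126→131: 5 bp
  131→144: 13 bp
  144→147: 3 bp
  147→153: 6 bp
  153→161: 8 bp
  161→171: 10 bp
  171→181: 10 bp
  181→189: 8 bp
  189→200: 11 bp
  200→2 (wrap): 218-200+2 = 20 bp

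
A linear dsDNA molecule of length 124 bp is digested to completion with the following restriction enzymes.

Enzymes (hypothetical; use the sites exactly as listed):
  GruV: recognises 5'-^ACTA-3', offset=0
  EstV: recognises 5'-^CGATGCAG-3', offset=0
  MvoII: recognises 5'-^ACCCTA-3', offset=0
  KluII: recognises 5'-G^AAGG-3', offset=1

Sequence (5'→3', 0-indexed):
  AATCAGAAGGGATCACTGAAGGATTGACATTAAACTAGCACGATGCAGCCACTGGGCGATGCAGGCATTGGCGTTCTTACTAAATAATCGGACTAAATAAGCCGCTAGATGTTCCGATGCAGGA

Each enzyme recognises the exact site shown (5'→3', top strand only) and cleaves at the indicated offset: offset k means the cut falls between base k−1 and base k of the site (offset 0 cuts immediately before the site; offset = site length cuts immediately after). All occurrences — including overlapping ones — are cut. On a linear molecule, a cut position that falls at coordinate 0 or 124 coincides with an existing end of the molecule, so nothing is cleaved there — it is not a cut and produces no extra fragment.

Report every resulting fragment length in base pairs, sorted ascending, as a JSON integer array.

Site scan:
  GruV ACTA/0: at [33, 78, 91] ⇒ [33, 78, 91]
  EstV CGATGCAG/0: at [40, 56, 114] ⇒ [40, 56, 114]
  MvoII (ACCCTA, off=0): no sites
  KluII GAAGG/1: at [5, 17] ⇒ [6, 18]

All cut coordinates (distinct, sorted): [6, 18, 33, 40, 56, 78, 91, 114]

Fragments:
  [0,6): 6 bp
  [6,18): 12 bp
  [18,33): 15 bp
  [33,40): 7 bp
  [40,56): 16 bp
  [56,78): 22 bp
  [78,91): 13 bp
  [91,114): 23 bp
  [114,124): 10 bp

[6,7,10,12,13,15,16,22,23]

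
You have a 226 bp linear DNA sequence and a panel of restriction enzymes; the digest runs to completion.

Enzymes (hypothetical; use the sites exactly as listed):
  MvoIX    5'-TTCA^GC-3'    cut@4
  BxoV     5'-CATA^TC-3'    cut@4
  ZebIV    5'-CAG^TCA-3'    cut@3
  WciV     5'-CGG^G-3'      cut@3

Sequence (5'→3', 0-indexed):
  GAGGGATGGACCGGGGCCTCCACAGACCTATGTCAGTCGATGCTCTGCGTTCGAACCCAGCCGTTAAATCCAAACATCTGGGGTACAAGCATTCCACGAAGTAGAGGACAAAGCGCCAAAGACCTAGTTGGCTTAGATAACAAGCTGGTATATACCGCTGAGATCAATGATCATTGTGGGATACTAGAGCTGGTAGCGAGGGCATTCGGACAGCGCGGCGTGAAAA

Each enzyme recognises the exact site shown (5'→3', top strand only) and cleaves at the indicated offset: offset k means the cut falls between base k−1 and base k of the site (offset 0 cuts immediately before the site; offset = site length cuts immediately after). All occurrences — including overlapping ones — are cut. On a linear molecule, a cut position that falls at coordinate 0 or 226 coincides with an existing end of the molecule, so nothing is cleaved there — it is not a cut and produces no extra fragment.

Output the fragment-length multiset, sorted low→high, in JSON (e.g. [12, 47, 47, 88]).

Per-enzyme occurrences:
  MvoIX (TTCAGC, off=4): no sites
  BxoV (CATATC, off=4): no sites
  ZebIV (CAGTCA, off=3): no sites
  WciV (CGGG, off=3): starts [11] → cuts [14]

All cut coordinates (distinct, sorted): [14]

Fragment lengths:
  [0,14): 14 bp
  [14,226): 212 bp

[14,212]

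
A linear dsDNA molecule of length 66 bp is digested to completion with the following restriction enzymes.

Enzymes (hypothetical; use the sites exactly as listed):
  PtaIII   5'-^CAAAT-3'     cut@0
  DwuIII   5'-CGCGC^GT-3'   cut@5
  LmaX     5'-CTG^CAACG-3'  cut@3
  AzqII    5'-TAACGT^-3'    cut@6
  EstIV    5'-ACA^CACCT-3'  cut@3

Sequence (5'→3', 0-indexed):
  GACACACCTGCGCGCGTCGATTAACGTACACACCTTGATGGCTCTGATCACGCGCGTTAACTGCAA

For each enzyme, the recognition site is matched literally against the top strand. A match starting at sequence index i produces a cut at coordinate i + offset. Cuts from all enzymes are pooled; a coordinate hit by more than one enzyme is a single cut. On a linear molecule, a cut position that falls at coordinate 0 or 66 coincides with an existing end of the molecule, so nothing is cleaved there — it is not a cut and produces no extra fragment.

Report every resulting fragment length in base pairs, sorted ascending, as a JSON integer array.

Per-enzyme occurrences:
  PtaIII (CAAAT, off=0): no sites
  DwuIII (CGCGCGT, off=5): starts [10, 50] → cuts [15, 55]
  LmaX (CTGCAACG, off=3): no sites
  AzqII (TAACGT, off=6): starts [21] → cuts [27]
  EstIV (ACACACCT, off=3): starts [1, 27] → cuts [4, 30]

Pooled cuts: [4, 15, 27, 30, 55]

Fragments:
  [0,4): 4 bp
  [4,15): 11 bp
  [15,27): 12 bp
  [27,30): 3 bp
  [30,55): 25 bp
  [55,66): 11 bp

[3,4,11,11,12,25]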